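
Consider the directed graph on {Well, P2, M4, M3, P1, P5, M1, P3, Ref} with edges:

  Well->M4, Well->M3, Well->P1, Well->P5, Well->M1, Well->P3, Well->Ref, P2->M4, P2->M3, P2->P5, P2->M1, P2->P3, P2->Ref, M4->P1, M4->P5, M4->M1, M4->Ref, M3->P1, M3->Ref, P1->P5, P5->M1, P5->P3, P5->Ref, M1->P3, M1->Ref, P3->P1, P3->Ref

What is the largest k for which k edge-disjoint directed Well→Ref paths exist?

Assign every edge capacity 1; by Menger, the answer equals the max flow.
Path Well→Ref (+1); total 1.
Path Well→M4→Ref (+1); total 2.
Path Well→M3→Ref (+1); total 3.
Path Well→P5→Ref (+1); total 4.
Path Well→M1→Ref (+1); total 5.
Path Well→P3→Ref (+1); total 6.
No residual Well→Ref path; max flow = 6.
Certifying cut of size 6: {M1→Ref, P3→Ref, P5→Ref, Well→M3, Well→M4, Well→Ref}.

6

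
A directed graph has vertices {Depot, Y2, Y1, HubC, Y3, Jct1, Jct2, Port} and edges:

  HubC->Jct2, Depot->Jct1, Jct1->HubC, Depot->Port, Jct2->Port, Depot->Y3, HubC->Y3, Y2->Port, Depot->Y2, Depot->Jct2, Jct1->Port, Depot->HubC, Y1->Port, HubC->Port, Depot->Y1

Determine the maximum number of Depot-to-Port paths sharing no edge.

6

Assign every edge capacity 1; by Menger, the answer equals the max flow.
Path Depot→Port (+1); total 1.
Path Depot→Y2→Port (+1); total 2.
Path Depot→Y1→Port (+1); total 3.
Path Depot→HubC→Port (+1); total 4.
Path Depot→Jct1→Port (+1); total 5.
Path Depot→Jct2→Port (+1); total 6.
No residual Depot→Port path; max flow = 6.
Certifying cut of size 6: {Depot→HubC, Depot→Jct1, Depot→Jct2, Depot→Port, Depot→Y1, Depot→Y2}.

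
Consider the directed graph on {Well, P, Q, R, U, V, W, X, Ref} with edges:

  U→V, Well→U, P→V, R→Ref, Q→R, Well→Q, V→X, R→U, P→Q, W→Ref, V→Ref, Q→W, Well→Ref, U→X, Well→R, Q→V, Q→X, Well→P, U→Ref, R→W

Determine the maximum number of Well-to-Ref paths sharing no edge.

5

Assign every edge capacity 1; by Menger, the answer equals the max flow.
Path Well→Ref (+1); total 1.
Path Well→R→Ref (+1); total 2.
Path Well→U→Ref (+1); total 3.
Path Well→P→V→Ref (+1); total 4.
Path Well→Q→W→Ref (+1); total 5.
No residual Well→Ref path; max flow = 5.
Certifying cut of size 5: {Well→P, Well→Q, Well→R, Well→Ref, Well→U}.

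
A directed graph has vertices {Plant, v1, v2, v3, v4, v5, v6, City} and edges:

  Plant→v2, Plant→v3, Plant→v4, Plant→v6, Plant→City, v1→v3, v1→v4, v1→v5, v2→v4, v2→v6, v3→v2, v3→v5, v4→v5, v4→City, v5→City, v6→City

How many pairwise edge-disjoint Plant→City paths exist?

Assign every edge capacity 1; by Menger, the answer equals the max flow.
Path Plant→City (+1); total 1.
Path Plant→v4→City (+1); total 2.
Path Plant→v6→City (+1); total 3.
Path Plant→v3→v5→City (+1); total 4.
No residual Plant→City path; max flow = 4.
Certifying cut of size 4: {Plant→City, v4→City, v5→City, v6→City}.

4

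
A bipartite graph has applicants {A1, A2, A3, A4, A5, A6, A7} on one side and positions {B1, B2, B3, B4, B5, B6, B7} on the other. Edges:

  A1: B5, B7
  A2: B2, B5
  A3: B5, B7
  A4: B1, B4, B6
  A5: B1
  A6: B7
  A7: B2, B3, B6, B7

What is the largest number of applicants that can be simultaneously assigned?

6

Unit-capacity flow: source→left, listed edges, right→sink; max matching = max flow.
Augmenting path A1→B5 (+1); matched 1.
Augmenting path A2→B2 (+1); matched 2.
Augmenting path A3→B7 (+1); matched 3.
Augmenting path A4→B1 (+1); matched 4.
Augmenting path A7→B3 (+1); matched 5.
Augmenting path A5→B1→A4→B4 (+1); matched 6.
No augmenting path remains; maximum matching = 6.
König certificate: {A2, A4, A5, A7, B5, B7} is a vertex cover of size 6 (every listed pair touches it), so no matching can be larger.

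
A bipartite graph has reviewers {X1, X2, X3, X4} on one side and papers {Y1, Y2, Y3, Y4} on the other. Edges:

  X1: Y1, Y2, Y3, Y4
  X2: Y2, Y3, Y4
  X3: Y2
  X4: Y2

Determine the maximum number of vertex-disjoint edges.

Unit-capacity flow: source→left, listed edges, right→sink; max matching = max flow.
Augmenting path X1→Y1 (+1); matched 1.
Augmenting path X2→Y2 (+1); matched 2.
Augmenting path X3→Y2→X2→Y3 (+1); matched 3.
No augmenting path remains; maximum matching = 3.
König certificate: {X1, X2, Y2} is a vertex cover of size 3 (every listed pair touches it), so no matching can be larger.

3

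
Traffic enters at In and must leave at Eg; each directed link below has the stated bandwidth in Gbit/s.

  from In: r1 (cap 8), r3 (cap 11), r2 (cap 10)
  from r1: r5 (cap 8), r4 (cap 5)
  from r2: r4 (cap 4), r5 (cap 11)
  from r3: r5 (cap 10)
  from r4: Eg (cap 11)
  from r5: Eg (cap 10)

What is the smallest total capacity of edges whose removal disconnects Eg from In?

19

Augment In→r1→r4→Eg: bottleneck 5, flow now 5.
Augment In→r1→r5→Eg: bottleneck 3, flow now 8.
Augment In→r2→r4→Eg: bottleneck 4, flow now 12.
Augment In→r2→r5→Eg: bottleneck 6, flow now 18.
Augment In→r3→r5→Eg: bottleneck 1, flow now 19.
No augmenting path remains; maximum flow = 19.
By max-flow min-cut, the minimum cut capacity equals the max flow.
In the residual graph, reachable from In: {In, r1, r2, r3, r5}.
Min-cut edges: r1→r4 (5), r2→r4 (4), r5→Eg (10); capacity 5 + 4 + 10 = 19.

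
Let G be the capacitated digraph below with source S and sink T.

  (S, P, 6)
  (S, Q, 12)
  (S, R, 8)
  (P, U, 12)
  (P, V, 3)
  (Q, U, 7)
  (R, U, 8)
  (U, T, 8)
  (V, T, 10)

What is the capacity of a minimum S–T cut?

Augment S→P→U→T: bottleneck 6, flow now 6.
Augment S→Q→U→T: bottleneck 2, flow now 8.
Augment S→Q→U→P→V→T: bottleneck 3, flow now 11. (uses reverse residual edge)
No augmenting path remains; maximum flow = 11.
By max-flow min-cut, the minimum cut capacity equals the max flow.
In the residual graph, reachable from S: {S, P, Q, R, U}.
Min-cut edges: P→V (3), U→T (8); capacity 3 + 8 = 11.

11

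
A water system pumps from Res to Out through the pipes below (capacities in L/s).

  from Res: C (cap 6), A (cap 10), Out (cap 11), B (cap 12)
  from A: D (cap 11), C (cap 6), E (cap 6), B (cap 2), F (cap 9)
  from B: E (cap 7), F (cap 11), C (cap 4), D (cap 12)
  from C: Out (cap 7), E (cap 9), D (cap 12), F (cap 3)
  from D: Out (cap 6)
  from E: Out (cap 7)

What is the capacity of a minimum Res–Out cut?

31

Augment Res→Out: bottleneck 11, flow now 11.
Augment Res→C→Out: bottleneck 6, flow now 17.
Augment Res→A→C→Out: bottleneck 1, flow now 18.
Augment Res→A→D→Out: bottleneck 6, flow now 24.
Augment Res→A→E→Out: bottleneck 3, flow now 27.
Augment Res→B→E→Out: bottleneck 4, flow now 31.
No augmenting path remains; maximum flow = 31.
By max-flow min-cut, the minimum cut capacity equals the max flow.
In the residual graph, reachable from Res: {Res, A, B, C, D, E, F}.
Min-cut edges: Res→Out (11), C→Out (7), D→Out (6), E→Out (7); capacity 11 + 7 + 6 + 7 = 31.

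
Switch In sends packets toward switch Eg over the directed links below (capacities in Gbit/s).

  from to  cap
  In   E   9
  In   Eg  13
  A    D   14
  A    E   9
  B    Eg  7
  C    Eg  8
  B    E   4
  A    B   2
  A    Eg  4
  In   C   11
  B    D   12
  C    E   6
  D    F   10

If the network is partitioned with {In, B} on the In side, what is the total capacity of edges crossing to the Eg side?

Edges leaving {In, B}: In→C (11), In→E (9), In→Eg (13), B→D (12), B→E (4), B→Eg (7).
Cut capacity = 11 + 9 + 13 + 12 + 4 + 7 = 56.

56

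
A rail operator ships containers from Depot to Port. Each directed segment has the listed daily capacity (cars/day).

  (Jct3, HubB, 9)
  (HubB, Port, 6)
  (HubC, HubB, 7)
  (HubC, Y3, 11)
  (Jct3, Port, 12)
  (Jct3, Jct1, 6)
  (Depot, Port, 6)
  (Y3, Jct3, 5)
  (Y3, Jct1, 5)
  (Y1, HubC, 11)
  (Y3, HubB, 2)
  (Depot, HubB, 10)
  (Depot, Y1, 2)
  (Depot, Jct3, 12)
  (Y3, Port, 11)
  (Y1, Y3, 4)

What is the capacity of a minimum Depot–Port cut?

26

Augment Depot→Port: bottleneck 6, flow now 6.
Augment Depot→Jct3→Port: bottleneck 12, flow now 18.
Augment Depot→HubB→Port: bottleneck 6, flow now 24.
Augment Depot→Y1→Y3→Port: bottleneck 2, flow now 26.
No augmenting path remains; maximum flow = 26.
By max-flow min-cut, the minimum cut capacity equals the max flow.
In the residual graph, reachable from Depot: {Depot, HubB}.
Min-cut edges: Depot→Y1 (2), Depot→Jct3 (12), Depot→Port (6), HubB→Port (6); capacity 2 + 12 + 6 + 6 = 26.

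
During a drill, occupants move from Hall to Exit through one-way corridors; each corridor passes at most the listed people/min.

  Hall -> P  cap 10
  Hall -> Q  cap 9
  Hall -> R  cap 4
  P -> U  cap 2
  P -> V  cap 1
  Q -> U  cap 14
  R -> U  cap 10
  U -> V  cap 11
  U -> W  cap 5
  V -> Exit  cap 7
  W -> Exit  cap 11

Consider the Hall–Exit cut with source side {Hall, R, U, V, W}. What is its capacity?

37

Edges leaving {Hall, R, U, V, W}: Hall→P (10), Hall→Q (9), V→Exit (7), W→Exit (11).
Cut capacity = 10 + 9 + 7 + 11 = 37.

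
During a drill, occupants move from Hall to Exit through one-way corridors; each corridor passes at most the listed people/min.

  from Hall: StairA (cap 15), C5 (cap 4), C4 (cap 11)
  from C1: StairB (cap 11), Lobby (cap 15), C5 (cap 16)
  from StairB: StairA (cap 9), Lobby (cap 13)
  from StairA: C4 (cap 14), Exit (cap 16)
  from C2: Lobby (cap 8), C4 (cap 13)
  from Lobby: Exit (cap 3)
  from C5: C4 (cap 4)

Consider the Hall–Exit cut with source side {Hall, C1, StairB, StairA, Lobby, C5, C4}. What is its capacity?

19

Edges leaving {Hall, C1, StairB, StairA, Lobby, C5, C4}: StairA→Exit (16), Lobby→Exit (3).
Cut capacity = 16 + 3 = 19.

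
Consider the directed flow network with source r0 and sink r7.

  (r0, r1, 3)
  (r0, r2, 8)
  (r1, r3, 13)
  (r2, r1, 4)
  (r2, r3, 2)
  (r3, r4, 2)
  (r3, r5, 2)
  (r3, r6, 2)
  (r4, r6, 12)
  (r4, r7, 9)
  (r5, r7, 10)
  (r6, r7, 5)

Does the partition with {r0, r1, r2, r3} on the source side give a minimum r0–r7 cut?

Given cut capacity: 2 + 2 + 2 = 6.
Augment r0→r1→r3→r4→r7: bottleneck 2, flow now 2.
Augment r0→r1→r3→r5→r7: bottleneck 1, flow now 3.
Augment r0→r2→r3→r5→r7: bottleneck 1, flow now 4.
Augment r0→r2→r3→r6→r7: bottleneck 1, flow now 5.
Augment r0→r2→r1→r3→r6→r7: bottleneck 1, flow now 6.
No augmenting path remains; maximum flow = 6.
Cut capacity 6 equals the max flow, so it is a minimum cut.

Yes — it is a minimum cut (capacity 6).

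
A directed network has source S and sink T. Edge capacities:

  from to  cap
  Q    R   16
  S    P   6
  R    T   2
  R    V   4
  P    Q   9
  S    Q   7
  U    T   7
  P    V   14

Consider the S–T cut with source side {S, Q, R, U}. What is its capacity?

Edges leaving {S, Q, R, U}: S→P (6), R→V (4), R→T (2), U→T (7).
Cut capacity = 6 + 4 + 2 + 7 = 19.

19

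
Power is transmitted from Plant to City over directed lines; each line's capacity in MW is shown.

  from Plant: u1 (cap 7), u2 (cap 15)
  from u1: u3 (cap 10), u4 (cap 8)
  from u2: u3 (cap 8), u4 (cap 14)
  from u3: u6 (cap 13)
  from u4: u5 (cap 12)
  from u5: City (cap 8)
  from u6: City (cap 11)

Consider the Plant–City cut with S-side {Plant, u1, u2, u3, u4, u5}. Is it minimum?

Given cut capacity: 13 + 8 = 21.
Augment Plant→u1→u3→u6→City: bottleneck 7, flow now 7.
Augment Plant→u2→u3→u6→City: bottleneck 4, flow now 11.
Augment Plant→u2→u4→u5→City: bottleneck 8, flow now 19.
No augmenting path remains; maximum flow = 19.
In the residual graph, reachable from Plant: {Plant, u1, u2, u3, u4, u5, u6}.
Min-cut edges: u5→City (8), u6→City (11); capacity 8 + 11 = 19.
Cut capacity 21 exceeds the max flow 19, so it is not minimum.

No — its capacity is 21, but the minimum cut has capacity 19.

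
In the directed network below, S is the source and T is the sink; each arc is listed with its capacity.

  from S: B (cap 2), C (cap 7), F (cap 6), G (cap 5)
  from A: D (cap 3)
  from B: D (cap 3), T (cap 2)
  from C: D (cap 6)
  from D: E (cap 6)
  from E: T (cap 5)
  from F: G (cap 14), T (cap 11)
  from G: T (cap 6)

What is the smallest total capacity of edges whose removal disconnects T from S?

Augment S→B→T: bottleneck 2, flow now 2.
Augment S→F→T: bottleneck 6, flow now 8.
Augment S→G→T: bottleneck 5, flow now 13.
Augment S→C→D→E→T: bottleneck 5, flow now 18.
No augmenting path remains; maximum flow = 18.
By max-flow min-cut, the minimum cut capacity equals the max flow.
In the residual graph, reachable from S: {S, C, D, E}.
Min-cut edges: S→B (2), S→F (6), S→G (5), E→T (5); capacity 2 + 6 + 5 + 5 = 18.

18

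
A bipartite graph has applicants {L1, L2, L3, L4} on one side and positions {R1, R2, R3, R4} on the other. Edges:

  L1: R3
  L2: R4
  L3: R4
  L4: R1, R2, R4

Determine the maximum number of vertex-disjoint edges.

3

Unit-capacity flow: source→left, listed edges, right→sink; max matching = max flow.
Augmenting path L1→R3 (+1); matched 1.
Augmenting path L2→R4 (+1); matched 2.
Augmenting path L4→R1 (+1); matched 3.
No augmenting path remains; maximum matching = 3.
König certificate: {L1, L4, R4} is a vertex cover of size 3 (every listed pair touches it), so no matching can be larger.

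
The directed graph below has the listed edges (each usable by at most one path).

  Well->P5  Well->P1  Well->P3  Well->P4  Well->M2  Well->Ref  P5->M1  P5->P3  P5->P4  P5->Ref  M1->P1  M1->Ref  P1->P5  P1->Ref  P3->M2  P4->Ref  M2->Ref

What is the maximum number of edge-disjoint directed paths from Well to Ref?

5

Assign every edge capacity 1; by Menger, the answer equals the max flow.
Path Well→Ref (+1); total 1.
Path Well→P5→Ref (+1); total 2.
Path Well→P1→Ref (+1); total 3.
Path Well→P4→Ref (+1); total 4.
Path Well→M2→Ref (+1); total 5.
No residual Well→Ref path; max flow = 5.
Certifying cut of size 5: {M2→Ref, Well→P1, Well→P4, Well→P5, Well→Ref}.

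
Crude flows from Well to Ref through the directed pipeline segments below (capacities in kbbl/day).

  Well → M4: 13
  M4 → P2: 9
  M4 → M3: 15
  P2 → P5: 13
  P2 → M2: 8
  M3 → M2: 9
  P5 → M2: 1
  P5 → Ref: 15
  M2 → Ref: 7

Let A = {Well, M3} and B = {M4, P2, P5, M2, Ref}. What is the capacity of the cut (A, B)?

Edges leaving {Well, M3}: Well→M4 (13), M3→M2 (9).
Cut capacity = 13 + 9 = 22.

22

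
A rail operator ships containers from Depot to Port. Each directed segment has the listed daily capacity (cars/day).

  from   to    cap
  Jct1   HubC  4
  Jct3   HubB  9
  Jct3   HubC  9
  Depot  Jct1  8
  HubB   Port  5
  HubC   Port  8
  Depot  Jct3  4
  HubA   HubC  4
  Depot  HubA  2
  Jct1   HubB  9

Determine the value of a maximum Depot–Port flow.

13

Augment Depot→Jct3→HubB→Port: bottleneck 4, flow now 4.
Augment Depot→Jct1→HubB→Port: bottleneck 1, flow now 5.
Augment Depot→Jct1→HubC→Port: bottleneck 4, flow now 9.
Augment Depot→HubA→HubC→Port: bottleneck 2, flow now 11.
Augment Depot→Jct1→HubB→Jct3→HubC→Port: bottleneck 2, flow now 13. (uses reverse residual edge)
No augmenting path remains; maximum flow = 13.
In the residual graph, reachable from Depot: {Depot, Jct3, Jct1, HubA, HubB, HubC}.
Min-cut edges: HubB→Port (5), HubC→Port (8); capacity 5 + 8 = 13.
This cut is saturated, so no flow can exceed 13.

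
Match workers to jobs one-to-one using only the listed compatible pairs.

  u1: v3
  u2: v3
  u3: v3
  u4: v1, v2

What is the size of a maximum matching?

Unit-capacity flow: source→left, listed edges, right→sink; max matching = max flow.
Augmenting path u1→v3 (+1); matched 1.
Augmenting path u4→v1 (+1); matched 2.
No augmenting path remains; maximum matching = 2.
König certificate: {u4, v3} is a vertex cover of size 2 (every listed pair touches it), so no matching can be larger.

2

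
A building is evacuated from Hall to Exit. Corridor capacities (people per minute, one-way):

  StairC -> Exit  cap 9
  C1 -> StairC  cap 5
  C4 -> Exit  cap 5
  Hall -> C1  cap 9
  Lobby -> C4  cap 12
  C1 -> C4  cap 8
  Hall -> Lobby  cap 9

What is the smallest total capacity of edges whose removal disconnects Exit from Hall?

10

Augment Hall→C1→StairC→Exit: bottleneck 5, flow now 5.
Augment Hall→C1→C4→Exit: bottleneck 4, flow now 9.
Augment Hall→Lobby→C4→Exit: bottleneck 1, flow now 10.
No augmenting path remains; maximum flow = 10.
By max-flow min-cut, the minimum cut capacity equals the max flow.
In the residual graph, reachable from Hall: {Hall, C1, Lobby, C4}.
Min-cut edges: C1→StairC (5), C4→Exit (5); capacity 5 + 5 = 10.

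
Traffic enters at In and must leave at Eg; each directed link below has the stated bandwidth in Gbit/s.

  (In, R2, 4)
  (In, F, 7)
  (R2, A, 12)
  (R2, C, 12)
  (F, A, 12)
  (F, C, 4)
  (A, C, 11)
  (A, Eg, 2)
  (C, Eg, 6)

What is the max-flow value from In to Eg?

Augment In→R2→A→Eg: bottleneck 2, flow now 2.
Augment In→R2→C→Eg: bottleneck 2, flow now 4.
Augment In→F→C→Eg: bottleneck 4, flow now 8.
No augmenting path remains; maximum flow = 8.
In the residual graph, reachable from In: {In, R2, F, A, C}.
Min-cut edges: A→Eg (2), C→Eg (6); capacity 2 + 6 = 8.
This cut is saturated, so no flow can exceed 8.

8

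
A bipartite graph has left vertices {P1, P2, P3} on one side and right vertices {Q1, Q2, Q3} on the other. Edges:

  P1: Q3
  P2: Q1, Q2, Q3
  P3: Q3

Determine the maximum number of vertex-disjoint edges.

Unit-capacity flow: source→left, listed edges, right→sink; max matching = max flow.
Augmenting path P1→Q3 (+1); matched 1.
Augmenting path P2→Q1 (+1); matched 2.
No augmenting path remains; maximum matching = 2.
König certificate: {P2, Q3} is a vertex cover of size 2 (every listed pair touches it), so no matching can be larger.

2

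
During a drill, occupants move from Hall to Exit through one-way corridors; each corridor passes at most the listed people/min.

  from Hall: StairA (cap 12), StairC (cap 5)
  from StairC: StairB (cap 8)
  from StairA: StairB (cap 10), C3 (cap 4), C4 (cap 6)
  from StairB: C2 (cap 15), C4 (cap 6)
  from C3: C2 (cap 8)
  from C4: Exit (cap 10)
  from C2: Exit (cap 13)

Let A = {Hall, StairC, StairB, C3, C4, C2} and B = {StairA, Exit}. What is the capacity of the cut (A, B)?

Edges leaving {Hall, StairC, StairB, C3, C4, C2}: Hall→StairA (12), C4→Exit (10), C2→Exit (13).
Cut capacity = 12 + 10 + 13 = 35.

35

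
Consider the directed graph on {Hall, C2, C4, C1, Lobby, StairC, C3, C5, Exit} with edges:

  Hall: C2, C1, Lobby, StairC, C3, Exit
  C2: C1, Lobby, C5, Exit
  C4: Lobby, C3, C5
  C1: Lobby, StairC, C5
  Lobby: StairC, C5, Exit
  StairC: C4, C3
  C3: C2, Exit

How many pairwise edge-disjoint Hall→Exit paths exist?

4

Assign every edge capacity 1; by Menger, the answer equals the max flow.
Path Hall→Exit (+1); total 1.
Path Hall→C2→Exit (+1); total 2.
Path Hall→Lobby→Exit (+1); total 3.
Path Hall→C3→Exit (+1); total 4.
No residual Hall→Exit path; max flow = 4.
Certifying cut of size 4: {C2→Exit, C3→Exit, Hall→Exit, Lobby→Exit}.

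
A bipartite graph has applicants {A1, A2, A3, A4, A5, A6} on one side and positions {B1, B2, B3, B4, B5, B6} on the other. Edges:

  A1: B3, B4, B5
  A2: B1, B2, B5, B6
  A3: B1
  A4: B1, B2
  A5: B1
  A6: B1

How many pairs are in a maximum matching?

Unit-capacity flow: source→left, listed edges, right→sink; max matching = max flow.
Augmenting path A1→B3 (+1); matched 1.
Augmenting path A2→B1 (+1); matched 2.
Augmenting path A4→B2 (+1); matched 3.
Augmenting path A3→B1→A2→B5 (+1); matched 4.
No augmenting path remains; maximum matching = 4.
König certificate: {A1, A2, A4, B1} is a vertex cover of size 4 (every listed pair touches it), so no matching can be larger.

4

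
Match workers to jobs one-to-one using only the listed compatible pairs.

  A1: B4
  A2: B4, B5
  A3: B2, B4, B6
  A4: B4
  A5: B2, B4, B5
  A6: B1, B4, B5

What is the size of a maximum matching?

5

Unit-capacity flow: source→left, listed edges, right→sink; max matching = max flow.
Augmenting path A1→B4 (+1); matched 1.
Augmenting path A2→B5 (+1); matched 2.
Augmenting path A3→B2 (+1); matched 3.
Augmenting path A6→B1 (+1); matched 4.
Augmenting path A5→B2→A3→B6 (+1); matched 5.
No augmenting path remains; maximum matching = 5.
König certificate: {A2, A3, A5, A6, B4} is a vertex cover of size 5 (every listed pair touches it), so no matching can be larger.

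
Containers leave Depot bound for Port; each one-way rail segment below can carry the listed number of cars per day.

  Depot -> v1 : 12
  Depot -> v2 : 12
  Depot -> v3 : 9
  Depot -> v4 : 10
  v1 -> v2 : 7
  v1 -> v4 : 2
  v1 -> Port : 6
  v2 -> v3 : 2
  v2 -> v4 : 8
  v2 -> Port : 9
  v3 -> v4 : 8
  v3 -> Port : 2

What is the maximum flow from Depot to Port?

17

Augment Depot→v1→Port: bottleneck 6, flow now 6.
Augment Depot→v2→Port: bottleneck 9, flow now 15.
Augment Depot→v3→Port: bottleneck 2, flow now 17.
No augmenting path remains; maximum flow = 17.
In the residual graph, reachable from Depot: {Depot, v1, v2, v3, v4}.
Min-cut edges: v1→Port (6), v2→Port (9), v3→Port (2); capacity 6 + 9 + 2 = 17.
This cut is saturated, so no flow can exceed 17.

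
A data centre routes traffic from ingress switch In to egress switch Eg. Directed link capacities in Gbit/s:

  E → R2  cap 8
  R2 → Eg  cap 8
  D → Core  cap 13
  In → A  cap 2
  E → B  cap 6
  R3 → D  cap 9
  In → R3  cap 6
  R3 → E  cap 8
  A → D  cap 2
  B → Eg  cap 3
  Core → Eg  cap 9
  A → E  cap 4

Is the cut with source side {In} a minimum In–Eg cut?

Given cut capacity: 2 + 6 = 8.
Augment In→A→E→B→Eg: bottleneck 2, flow now 2.
Augment In→R3→E→B→Eg: bottleneck 1, flow now 3.
Augment In→R3→E→R2→Eg: bottleneck 5, flow now 8.
No augmenting path remains; maximum flow = 8.
Cut capacity 8 equals the max flow, so it is a minimum cut.

Yes — it is a minimum cut (capacity 8).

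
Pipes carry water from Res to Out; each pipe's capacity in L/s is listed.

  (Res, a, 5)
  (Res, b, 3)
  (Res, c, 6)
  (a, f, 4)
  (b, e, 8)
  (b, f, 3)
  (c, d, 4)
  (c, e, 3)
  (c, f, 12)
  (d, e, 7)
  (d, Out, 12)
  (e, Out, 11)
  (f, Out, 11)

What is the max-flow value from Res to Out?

Augment Res→a→f→Out: bottleneck 4, flow now 4.
Augment Res→b→e→Out: bottleneck 3, flow now 7.
Augment Res→c→d→Out: bottleneck 4, flow now 11.
Augment Res→c→e→Out: bottleneck 2, flow now 13.
No augmenting path remains; maximum flow = 13.
In the residual graph, reachable from Res: {Res, a}.
Min-cut edges: Res→b (3), Res→c (6), a→f (4); capacity 3 + 6 + 4 = 13.
This cut is saturated, so no flow can exceed 13.

13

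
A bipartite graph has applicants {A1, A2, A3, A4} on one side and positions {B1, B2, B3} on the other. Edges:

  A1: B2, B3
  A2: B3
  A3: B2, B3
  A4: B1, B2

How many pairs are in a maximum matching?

3

Unit-capacity flow: source→left, listed edges, right→sink; max matching = max flow.
Augmenting path A1→B2 (+1); matched 1.
Augmenting path A2→B3 (+1); matched 2.
Augmenting path A4→B1 (+1); matched 3.
No augmenting path remains; maximum matching = 3.
König certificate: {A4, B2, B3} is a vertex cover of size 3 (every listed pair touches it), so no matching can be larger.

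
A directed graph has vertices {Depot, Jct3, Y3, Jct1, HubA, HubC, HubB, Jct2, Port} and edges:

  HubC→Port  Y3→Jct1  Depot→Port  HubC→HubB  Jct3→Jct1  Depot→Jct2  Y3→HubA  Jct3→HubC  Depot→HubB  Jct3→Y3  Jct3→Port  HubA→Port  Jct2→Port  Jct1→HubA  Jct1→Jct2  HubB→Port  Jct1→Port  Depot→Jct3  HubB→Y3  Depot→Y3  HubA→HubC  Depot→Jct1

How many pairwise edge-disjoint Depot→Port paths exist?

6

Assign every edge capacity 1; by Menger, the answer equals the max flow.
Path Depot→Port (+1); total 1.
Path Depot→Jct3→Port (+1); total 2.
Path Depot→Jct1→Port (+1); total 3.
Path Depot→HubB→Port (+1); total 4.
Path Depot→Jct2→Port (+1); total 5.
Path Depot→Y3→HubA→Port (+1); total 6.
No residual Depot→Port path; max flow = 6.
Certifying cut of size 6: {Depot→HubB, Depot→Jct1, Depot→Jct2, Depot→Jct3, Depot→Port, Depot→Y3}.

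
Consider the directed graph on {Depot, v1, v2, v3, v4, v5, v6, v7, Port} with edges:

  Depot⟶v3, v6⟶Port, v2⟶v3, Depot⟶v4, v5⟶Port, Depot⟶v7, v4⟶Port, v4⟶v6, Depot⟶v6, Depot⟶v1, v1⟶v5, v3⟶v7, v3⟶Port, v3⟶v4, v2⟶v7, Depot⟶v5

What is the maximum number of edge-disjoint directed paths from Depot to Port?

Assign every edge capacity 1; by Menger, the answer equals the max flow.
Path Depot→v3→Port (+1); total 1.
Path Depot→v4→Port (+1); total 2.
Path Depot→v5→Port (+1); total 3.
Path Depot→v6→Port (+1); total 4.
No residual Depot→Port path; max flow = 4.
Certifying cut of size 4: {Depot→v3, Depot→v4, Depot→v6, v5→Port}.

4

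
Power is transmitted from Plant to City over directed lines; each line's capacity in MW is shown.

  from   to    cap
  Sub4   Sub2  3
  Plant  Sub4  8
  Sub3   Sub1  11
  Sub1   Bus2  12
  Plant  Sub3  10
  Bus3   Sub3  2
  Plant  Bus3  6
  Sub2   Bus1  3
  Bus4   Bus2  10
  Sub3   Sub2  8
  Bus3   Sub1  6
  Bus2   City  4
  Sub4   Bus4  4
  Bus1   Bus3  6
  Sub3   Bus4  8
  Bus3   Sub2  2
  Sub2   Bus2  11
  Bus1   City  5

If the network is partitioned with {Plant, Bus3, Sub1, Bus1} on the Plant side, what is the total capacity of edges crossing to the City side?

Edges leaving {Plant, Bus3, Sub1, Bus1}: Plant→Sub3 (10), Plant→Sub4 (8), Bus3→Sub3 (2), Bus3→Sub2 (2), Sub1→Bus2 (12), Bus1→City (5).
Cut capacity = 10 + 8 + 2 + 2 + 12 + 5 = 39.

39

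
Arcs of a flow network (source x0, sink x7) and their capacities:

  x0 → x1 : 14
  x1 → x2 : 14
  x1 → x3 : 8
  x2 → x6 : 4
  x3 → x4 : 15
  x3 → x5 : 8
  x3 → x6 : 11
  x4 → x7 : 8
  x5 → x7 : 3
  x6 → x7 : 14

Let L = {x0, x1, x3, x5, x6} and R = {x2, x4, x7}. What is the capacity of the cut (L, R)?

Edges leaving {x0, x1, x3, x5, x6}: x1→x2 (14), x3→x4 (15), x5→x7 (3), x6→x7 (14).
Cut capacity = 14 + 15 + 3 + 14 = 46.

46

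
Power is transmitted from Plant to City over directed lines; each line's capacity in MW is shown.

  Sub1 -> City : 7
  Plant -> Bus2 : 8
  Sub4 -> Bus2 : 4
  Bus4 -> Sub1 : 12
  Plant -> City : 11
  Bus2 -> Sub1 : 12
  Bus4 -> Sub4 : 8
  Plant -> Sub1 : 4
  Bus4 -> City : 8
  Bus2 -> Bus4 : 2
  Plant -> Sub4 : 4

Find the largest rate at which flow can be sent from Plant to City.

20

Augment Plant→City: bottleneck 11, flow now 11.
Augment Plant→Sub1→City: bottleneck 4, flow now 15.
Augment Plant→Bus2→Bus4→City: bottleneck 2, flow now 17.
Augment Plant→Bus2→Sub1→City: bottleneck 3, flow now 20.
No augmenting path remains; maximum flow = 20.
In the residual graph, reachable from Plant: {Plant, Bus2, Sub4, Sub1}.
Min-cut edges: Plant→City (11), Bus2→Bus4 (2), Sub1→City (7); capacity 11 + 2 + 7 = 20.
This cut is saturated, so no flow can exceed 20.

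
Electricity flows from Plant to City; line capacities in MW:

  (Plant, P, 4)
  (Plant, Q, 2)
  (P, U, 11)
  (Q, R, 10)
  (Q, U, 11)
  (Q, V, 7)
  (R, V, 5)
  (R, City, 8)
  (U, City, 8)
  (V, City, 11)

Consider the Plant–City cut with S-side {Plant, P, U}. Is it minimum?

No — its capacity is 10, but the minimum cut has capacity 6.

Given cut capacity: 2 + 8 = 10.
Augment Plant→P→U→City: bottleneck 4, flow now 4.
Augment Plant→Q→R→City: bottleneck 2, flow now 6.
No augmenting path remains; maximum flow = 6.
In the residual graph, reachable from Plant: {Plant}.
Min-cut edges: Plant→P (4), Plant→Q (2); capacity 4 + 2 = 6.
Cut capacity 10 exceeds the max flow 6, so it is not minimum.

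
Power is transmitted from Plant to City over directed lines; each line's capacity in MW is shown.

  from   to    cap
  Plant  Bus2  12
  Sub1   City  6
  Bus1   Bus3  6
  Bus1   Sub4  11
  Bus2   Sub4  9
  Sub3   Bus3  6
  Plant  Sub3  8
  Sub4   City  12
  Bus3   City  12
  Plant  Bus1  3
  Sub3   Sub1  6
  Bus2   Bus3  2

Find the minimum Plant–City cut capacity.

Augment Plant→Sub3→Sub1→City: bottleneck 6, flow now 6.
Augment Plant→Sub3→Bus3→City: bottleneck 2, flow now 8.
Augment Plant→Bus2→Bus3→City: bottleneck 2, flow now 10.
Augment Plant→Bus2→Sub4→City: bottleneck 9, flow now 19.
Augment Plant→Bus1→Bus3→City: bottleneck 3, flow now 22.
No augmenting path remains; maximum flow = 22.
By max-flow min-cut, the minimum cut capacity equals the max flow.
In the residual graph, reachable from Plant: {Plant, Bus2}.
Min-cut edges: Plant→Sub3 (8), Plant→Bus1 (3), Bus2→Bus3 (2), Bus2→Sub4 (9); capacity 8 + 3 + 2 + 9 = 22.

22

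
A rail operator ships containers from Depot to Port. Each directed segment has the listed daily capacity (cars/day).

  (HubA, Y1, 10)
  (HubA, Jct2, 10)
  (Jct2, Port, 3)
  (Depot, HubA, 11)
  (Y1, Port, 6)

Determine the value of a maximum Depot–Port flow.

Augment Depot→HubA→Jct2→Port: bottleneck 3, flow now 3.
Augment Depot→HubA→Y1→Port: bottleneck 6, flow now 9.
No augmenting path remains; maximum flow = 9.
In the residual graph, reachable from Depot: {Depot, HubA, Jct2, Y1}.
Min-cut edges: Jct2→Port (3), Y1→Port (6); capacity 3 + 6 = 9.
This cut is saturated, so no flow can exceed 9.

9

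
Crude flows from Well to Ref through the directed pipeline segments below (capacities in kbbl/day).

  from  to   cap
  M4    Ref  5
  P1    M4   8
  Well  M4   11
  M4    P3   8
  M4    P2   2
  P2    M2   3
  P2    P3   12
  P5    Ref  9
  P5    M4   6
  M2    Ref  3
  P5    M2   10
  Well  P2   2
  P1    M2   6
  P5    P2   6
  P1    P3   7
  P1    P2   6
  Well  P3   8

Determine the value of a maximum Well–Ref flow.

8

Augment Well→M4→Ref: bottleneck 5, flow now 5.
Augment Well→P2→M2→Ref: bottleneck 2, flow now 7.
Augment Well→M4→P2→M2→Ref: bottleneck 1, flow now 8.
No augmenting path remains; maximum flow = 8.
In the residual graph, reachable from Well: {Well, M4, P2, P3}.
Min-cut edges: M4→Ref (5), P2→M2 (3); capacity 5 + 3 = 8.
This cut is saturated, so no flow can exceed 8.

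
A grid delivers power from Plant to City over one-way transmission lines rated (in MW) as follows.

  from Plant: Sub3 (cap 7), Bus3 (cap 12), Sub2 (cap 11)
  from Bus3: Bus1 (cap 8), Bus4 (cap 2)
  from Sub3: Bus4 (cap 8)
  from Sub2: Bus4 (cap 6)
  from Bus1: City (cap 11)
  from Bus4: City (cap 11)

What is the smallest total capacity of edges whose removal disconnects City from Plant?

Augment Plant→Bus3→Bus1→City: bottleneck 8, flow now 8.
Augment Plant→Bus3→Bus4→City: bottleneck 2, flow now 10.
Augment Plant→Sub3→Bus4→City: bottleneck 7, flow now 17.
Augment Plant→Sub2→Bus4→City: bottleneck 2, flow now 19.
No augmenting path remains; maximum flow = 19.
By max-flow min-cut, the minimum cut capacity equals the max flow.
In the residual graph, reachable from Plant: {Plant, Bus3, Sub3, Sub2, Bus4}.
Min-cut edges: Bus3→Bus1 (8), Bus4→City (11); capacity 8 + 11 = 19.

19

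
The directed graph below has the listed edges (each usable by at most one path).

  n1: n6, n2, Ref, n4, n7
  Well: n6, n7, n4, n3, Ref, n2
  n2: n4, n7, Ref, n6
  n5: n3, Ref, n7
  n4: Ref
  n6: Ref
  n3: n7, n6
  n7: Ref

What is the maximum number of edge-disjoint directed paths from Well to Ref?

Assign every edge capacity 1; by Menger, the answer equals the max flow.
Path Well→Ref (+1); total 1.
Path Well→n2→Ref (+1); total 2.
Path Well→n4→Ref (+1); total 3.
Path Well→n6→Ref (+1); total 4.
Path Well→n7→Ref (+1); total 5.
No residual Well→Ref path; max flow = 5.
Certifying cut of size 5: {Well→Ref, Well→n2, Well→n4, n6→Ref, n7→Ref}.

5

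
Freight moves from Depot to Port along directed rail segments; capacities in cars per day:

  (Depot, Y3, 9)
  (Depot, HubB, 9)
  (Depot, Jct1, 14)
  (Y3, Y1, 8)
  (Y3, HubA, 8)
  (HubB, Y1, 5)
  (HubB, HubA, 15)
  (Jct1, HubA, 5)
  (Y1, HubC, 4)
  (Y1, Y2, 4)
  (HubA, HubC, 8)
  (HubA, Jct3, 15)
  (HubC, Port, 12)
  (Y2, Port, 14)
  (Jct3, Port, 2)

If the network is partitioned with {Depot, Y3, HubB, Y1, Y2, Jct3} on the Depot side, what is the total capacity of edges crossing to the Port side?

Edges leaving {Depot, Y3, HubB, Y1, Y2, Jct3}: Depot→Jct1 (14), Y3→HubA (8), HubB→HubA (15), Y1→HubC (4), Y2→Port (14), Jct3→Port (2).
Cut capacity = 14 + 8 + 15 + 4 + 14 + 2 = 57.

57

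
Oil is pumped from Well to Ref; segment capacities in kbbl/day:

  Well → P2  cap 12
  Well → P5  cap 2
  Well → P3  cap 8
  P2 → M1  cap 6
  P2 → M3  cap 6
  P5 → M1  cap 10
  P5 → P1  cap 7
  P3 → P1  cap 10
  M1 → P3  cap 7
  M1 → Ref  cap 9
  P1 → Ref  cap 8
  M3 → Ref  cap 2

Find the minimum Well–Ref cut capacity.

Augment Well→P2→M1→Ref: bottleneck 6, flow now 6.
Augment Well→P2→M3→Ref: bottleneck 2, flow now 8.
Augment Well→P5→M1→Ref: bottleneck 2, flow now 10.
Augment Well→P3→P1→Ref: bottleneck 8, flow now 18.
No augmenting path remains; maximum flow = 18.
By max-flow min-cut, the minimum cut capacity equals the max flow.
In the residual graph, reachable from Well: {Well, P2, M3}.
Min-cut edges: Well→P5 (2), Well→P3 (8), P2→M1 (6), M3→Ref (2); capacity 2 + 8 + 6 + 2 = 18.

18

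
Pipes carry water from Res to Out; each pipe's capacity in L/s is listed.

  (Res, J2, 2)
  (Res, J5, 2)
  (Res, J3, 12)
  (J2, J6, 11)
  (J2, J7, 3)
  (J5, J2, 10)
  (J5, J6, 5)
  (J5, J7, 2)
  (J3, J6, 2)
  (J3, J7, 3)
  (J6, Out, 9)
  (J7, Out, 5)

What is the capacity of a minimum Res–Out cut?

9

Augment Res→J2→J6→Out: bottleneck 2, flow now 2.
Augment Res→J5→J6→Out: bottleneck 2, flow now 4.
Augment Res→J3→J6→Out: bottleneck 2, flow now 6.
Augment Res→J3→J7→Out: bottleneck 3, flow now 9.
No augmenting path remains; maximum flow = 9.
By max-flow min-cut, the minimum cut capacity equals the max flow.
In the residual graph, reachable from Res: {Res, J3}.
Min-cut edges: Res→J2 (2), Res→J5 (2), J3→J6 (2), J3→J7 (3); capacity 2 + 2 + 2 + 3 = 9.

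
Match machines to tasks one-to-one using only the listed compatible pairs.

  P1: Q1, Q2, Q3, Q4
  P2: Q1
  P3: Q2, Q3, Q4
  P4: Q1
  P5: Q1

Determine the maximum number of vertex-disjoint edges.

Unit-capacity flow: source→left, listed edges, right→sink; max matching = max flow.
Augmenting path P1→Q1 (+1); matched 1.
Augmenting path P3→Q2 (+1); matched 2.
Augmenting path P2→Q1→P1→Q3 (+1); matched 3.
No augmenting path remains; maximum matching = 3.
König certificate: {P1, P3, Q1} is a vertex cover of size 3 (every listed pair touches it), so no matching can be larger.

3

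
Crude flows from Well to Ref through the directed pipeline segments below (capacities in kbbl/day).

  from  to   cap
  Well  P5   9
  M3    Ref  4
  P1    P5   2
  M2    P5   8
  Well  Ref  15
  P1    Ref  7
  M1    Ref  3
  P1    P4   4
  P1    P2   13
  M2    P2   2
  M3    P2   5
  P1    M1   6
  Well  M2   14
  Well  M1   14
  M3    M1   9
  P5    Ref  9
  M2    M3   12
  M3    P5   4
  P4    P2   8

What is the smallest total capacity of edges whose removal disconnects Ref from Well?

31

Augment Well→Ref: bottleneck 15, flow now 15.
Augment Well→M1→Ref: bottleneck 3, flow now 18.
Augment Well→P5→Ref: bottleneck 9, flow now 27.
Augment Well→M2→M3→Ref: bottleneck 4, flow now 31.
No augmenting path remains; maximum flow = 31.
By max-flow min-cut, the minimum cut capacity equals the max flow.
In the residual graph, reachable from Well: {Well, M2, M3, M1, P5, P2}.
Min-cut edges: Well→Ref (15), M3→Ref (4), M1→Ref (3), P5→Ref (9); capacity 15 + 4 + 3 + 9 = 31.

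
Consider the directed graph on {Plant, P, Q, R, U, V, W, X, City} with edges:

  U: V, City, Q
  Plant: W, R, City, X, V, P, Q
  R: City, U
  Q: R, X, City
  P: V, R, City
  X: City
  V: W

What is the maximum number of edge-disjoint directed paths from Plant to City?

Assign every edge capacity 1; by Menger, the answer equals the max flow.
Path Plant→City (+1); total 1.
Path Plant→P→City (+1); total 2.
Path Plant→Q→City (+1); total 3.
Path Plant→R→City (+1); total 4.
Path Plant→X→City (+1); total 5.
No residual Plant→City path; max flow = 5.
Certifying cut of size 5: {Plant→City, Plant→P, Plant→Q, Plant→R, Plant→X}.

5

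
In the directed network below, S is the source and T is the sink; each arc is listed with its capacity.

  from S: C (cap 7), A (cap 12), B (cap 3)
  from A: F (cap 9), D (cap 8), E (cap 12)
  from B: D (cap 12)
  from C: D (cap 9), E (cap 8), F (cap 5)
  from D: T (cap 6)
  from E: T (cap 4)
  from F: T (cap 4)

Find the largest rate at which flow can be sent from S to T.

14

Augment S→A→D→T: bottleneck 6, flow now 6.
Augment S→A→E→T: bottleneck 4, flow now 10.
Augment S→A→F→T: bottleneck 2, flow now 12.
Augment S→C→F→T: bottleneck 2, flow now 14.
No augmenting path remains; maximum flow = 14.
In the residual graph, reachable from S: {S, A, B, C, D, E, F}.
Min-cut edges: D→T (6), E→T (4), F→T (4); capacity 6 + 4 + 4 = 14.
This cut is saturated, so no flow can exceed 14.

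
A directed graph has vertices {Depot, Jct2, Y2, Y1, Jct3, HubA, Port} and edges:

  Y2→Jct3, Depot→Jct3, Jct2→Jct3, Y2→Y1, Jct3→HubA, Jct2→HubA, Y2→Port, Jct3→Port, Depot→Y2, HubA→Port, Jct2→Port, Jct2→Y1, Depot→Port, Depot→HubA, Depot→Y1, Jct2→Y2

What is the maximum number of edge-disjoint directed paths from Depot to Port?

4

Assign every edge capacity 1; by Menger, the answer equals the max flow.
Path Depot→Port (+1); total 1.
Path Depot→Y2→Port (+1); total 2.
Path Depot→Jct3→Port (+1); total 3.
Path Depot→HubA→Port (+1); total 4.
No residual Depot→Port path; max flow = 4.
Certifying cut of size 4: {Depot→HubA, Depot→Jct3, Depot→Port, Depot→Y2}.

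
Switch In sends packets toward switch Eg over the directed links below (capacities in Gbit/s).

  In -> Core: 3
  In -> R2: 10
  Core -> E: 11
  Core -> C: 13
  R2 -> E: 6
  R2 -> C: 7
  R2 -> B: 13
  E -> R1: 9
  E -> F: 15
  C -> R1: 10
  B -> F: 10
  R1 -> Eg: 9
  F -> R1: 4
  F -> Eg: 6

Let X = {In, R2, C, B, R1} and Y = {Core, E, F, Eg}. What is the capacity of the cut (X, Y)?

28

Edges leaving {In, R2, C, B, R1}: In→Core (3), R2→E (6), B→F (10), R1→Eg (9).
Cut capacity = 3 + 6 + 10 + 9 = 28.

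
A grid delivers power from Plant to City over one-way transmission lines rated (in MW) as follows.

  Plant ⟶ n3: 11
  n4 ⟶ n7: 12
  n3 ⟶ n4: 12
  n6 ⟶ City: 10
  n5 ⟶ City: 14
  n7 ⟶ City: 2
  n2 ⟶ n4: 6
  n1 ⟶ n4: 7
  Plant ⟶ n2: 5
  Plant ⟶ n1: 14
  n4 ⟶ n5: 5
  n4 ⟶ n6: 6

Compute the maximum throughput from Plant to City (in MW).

13

Augment Plant→n1→n4→n5→City: bottleneck 5, flow now 5.
Augment Plant→n1→n4→n6→City: bottleneck 2, flow now 7.
Augment Plant→n2→n4→n6→City: bottleneck 4, flow now 11.
Augment Plant→n2→n4→n7→City: bottleneck 1, flow now 12.
Augment Plant→n3→n4→n7→City: bottleneck 1, flow now 13.
No augmenting path remains; maximum flow = 13.
In the residual graph, reachable from Plant: {Plant, n1, n2, n3, n4, n7}.
Min-cut edges: n4→n5 (5), n4→n6 (6), n7→City (2); capacity 5 + 6 + 2 = 13.
This cut is saturated, so no flow can exceed 13.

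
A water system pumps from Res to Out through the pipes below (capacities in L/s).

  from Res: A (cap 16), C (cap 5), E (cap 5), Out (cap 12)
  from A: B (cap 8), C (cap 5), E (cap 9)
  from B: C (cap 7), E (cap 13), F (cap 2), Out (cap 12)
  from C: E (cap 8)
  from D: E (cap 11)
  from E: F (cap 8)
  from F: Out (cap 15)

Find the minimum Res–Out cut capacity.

28

Augment Res→Out: bottleneck 12, flow now 12.
Augment Res→A→B→Out: bottleneck 8, flow now 20.
Augment Res→E→F→Out: bottleneck 5, flow now 25.
Augment Res→A→E→F→Out: bottleneck 3, flow now 28.
No augmenting path remains; maximum flow = 28.
By max-flow min-cut, the minimum cut capacity equals the max flow.
In the residual graph, reachable from Res: {Res, A, C, E}.
Min-cut edges: Res→Out (12), A→B (8), E→F (8); capacity 12 + 8 + 8 = 28.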